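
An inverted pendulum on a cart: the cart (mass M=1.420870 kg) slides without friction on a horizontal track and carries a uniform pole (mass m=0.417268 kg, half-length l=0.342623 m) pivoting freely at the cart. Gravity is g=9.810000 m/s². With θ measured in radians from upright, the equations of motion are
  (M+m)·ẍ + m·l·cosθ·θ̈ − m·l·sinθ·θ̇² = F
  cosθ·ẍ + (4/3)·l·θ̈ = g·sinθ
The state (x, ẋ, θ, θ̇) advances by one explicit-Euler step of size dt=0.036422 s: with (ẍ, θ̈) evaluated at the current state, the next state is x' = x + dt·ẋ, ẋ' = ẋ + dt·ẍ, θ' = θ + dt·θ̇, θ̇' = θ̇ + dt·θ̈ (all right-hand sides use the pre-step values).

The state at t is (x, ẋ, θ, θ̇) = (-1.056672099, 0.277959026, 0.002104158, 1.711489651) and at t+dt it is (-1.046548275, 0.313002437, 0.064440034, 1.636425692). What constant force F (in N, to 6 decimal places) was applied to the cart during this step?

ẍ = (ẋ'−ẋ)/dt = (0.313002437−0.277959026)/0.036422 = 0.962150
θ̈ = (θ̇'−θ̇)/dt = (1.636425692−1.711489651)/0.036422 = -2.060951
sinθ=0.002104, cosθ=0.999998
F = (M+m)·ẍ + m·l·cosθ·θ̈ − m·l·sinθ·θ̇² = 1.768564 + -0.294644 − 0.000881 = 1.473038

F = 1.473038 N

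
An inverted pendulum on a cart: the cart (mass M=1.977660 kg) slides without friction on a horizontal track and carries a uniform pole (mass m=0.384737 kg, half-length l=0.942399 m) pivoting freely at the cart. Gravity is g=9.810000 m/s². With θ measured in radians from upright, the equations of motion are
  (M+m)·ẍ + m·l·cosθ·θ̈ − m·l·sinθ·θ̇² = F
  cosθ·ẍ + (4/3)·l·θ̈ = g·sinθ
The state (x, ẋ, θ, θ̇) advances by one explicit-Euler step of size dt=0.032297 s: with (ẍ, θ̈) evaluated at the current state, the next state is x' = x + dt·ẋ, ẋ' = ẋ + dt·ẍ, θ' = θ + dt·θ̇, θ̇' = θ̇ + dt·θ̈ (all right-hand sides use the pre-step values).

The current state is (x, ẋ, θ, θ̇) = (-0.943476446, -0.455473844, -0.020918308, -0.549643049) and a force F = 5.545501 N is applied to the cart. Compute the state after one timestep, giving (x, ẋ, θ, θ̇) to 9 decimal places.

(-0.958186885, -0.368230120, -0.038670130, -0.624334163)

sinθ=-0.020916782, cosθ=0.999781220
temp = (F + m·l·θ̇²·sinθ)/(M+m) = (5.545501 + -0.002291158)/2.362397 = 2.346434508
θ̈ = (g·sinθ − cosθ·temp)/(l·(4/3 − m·cos²θ/(M+m))) = -2.312633201
ẍ = temp − m·l·θ̈·cosθ/(M+m) = 2.701294974
Euler: x'=-0.943476446+0.032297·-0.455473844=-0.958186885, ẋ'=-0.455473844+0.032297·2.701294974=-0.368230120
       θ'=-0.020918308+0.032297·-0.549643049=-0.038670130, θ̇'=-0.549643049+0.032297·-2.312633201=-0.624334163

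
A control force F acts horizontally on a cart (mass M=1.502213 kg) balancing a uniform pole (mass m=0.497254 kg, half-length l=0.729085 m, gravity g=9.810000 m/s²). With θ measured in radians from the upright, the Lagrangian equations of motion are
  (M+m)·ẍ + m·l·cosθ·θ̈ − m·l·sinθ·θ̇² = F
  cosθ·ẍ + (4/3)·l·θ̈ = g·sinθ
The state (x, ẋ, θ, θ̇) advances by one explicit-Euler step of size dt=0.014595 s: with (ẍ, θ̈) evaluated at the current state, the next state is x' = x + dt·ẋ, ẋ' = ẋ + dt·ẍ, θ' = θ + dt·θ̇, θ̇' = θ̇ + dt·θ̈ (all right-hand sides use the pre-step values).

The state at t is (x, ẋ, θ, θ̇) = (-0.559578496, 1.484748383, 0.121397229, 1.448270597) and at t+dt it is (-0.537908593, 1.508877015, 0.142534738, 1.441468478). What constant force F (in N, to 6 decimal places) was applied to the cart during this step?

ẍ = (ẋ'−ẋ)/dt = (1.508877015−1.484748383)/0.014595 = 1.653212
θ̈ = (θ̇'−θ̇)/dt = (1.441468478−1.448270597)/0.014595 = -0.466058
sinθ=0.121099, cosθ=0.992640
F = (M+m)·ẍ + m·l·cosθ·θ̈ − m·l·sinθ·θ̇² = 3.305543 + -0.167721 − 0.092087 = 3.045735

F = 3.045735 N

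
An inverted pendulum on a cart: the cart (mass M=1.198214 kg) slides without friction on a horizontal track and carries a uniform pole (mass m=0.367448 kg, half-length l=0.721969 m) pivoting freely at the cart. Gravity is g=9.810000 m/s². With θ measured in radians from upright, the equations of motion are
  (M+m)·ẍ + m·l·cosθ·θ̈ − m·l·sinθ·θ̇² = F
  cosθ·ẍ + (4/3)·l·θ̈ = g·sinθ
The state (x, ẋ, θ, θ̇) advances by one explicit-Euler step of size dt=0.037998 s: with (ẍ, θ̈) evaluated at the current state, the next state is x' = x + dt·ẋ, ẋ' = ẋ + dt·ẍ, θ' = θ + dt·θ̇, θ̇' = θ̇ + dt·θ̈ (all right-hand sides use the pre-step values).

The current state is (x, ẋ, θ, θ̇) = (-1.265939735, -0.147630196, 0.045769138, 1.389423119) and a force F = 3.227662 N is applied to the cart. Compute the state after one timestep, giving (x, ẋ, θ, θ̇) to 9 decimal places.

sinθ=0.045753160, cosθ=0.998952776
temp = (F + m·l·θ̇²·sinθ)/(M+m) = (3.227662 + 0.023431742)/1.565662 = 2.076497828
θ̈ = (g·sinθ − cosθ·temp)/(l·(4/3 − m·cos²θ/(M+m))) = -2.048397172
ẍ = temp − m·l·θ̈·cosθ/(M+m) = 2.423215160
Euler: x'=-1.265939735+0.037998·-0.147630196=-1.271549387, ẋ'=-0.147630196+0.037998·2.423215160=-0.055552866
       θ'=0.045769138+0.037998·1.389423119=0.098564438, θ̇'=1.389423119+0.037998·-2.048397172=1.311588123

(-1.271549387, -0.055552866, 0.098564438, 1.311588123)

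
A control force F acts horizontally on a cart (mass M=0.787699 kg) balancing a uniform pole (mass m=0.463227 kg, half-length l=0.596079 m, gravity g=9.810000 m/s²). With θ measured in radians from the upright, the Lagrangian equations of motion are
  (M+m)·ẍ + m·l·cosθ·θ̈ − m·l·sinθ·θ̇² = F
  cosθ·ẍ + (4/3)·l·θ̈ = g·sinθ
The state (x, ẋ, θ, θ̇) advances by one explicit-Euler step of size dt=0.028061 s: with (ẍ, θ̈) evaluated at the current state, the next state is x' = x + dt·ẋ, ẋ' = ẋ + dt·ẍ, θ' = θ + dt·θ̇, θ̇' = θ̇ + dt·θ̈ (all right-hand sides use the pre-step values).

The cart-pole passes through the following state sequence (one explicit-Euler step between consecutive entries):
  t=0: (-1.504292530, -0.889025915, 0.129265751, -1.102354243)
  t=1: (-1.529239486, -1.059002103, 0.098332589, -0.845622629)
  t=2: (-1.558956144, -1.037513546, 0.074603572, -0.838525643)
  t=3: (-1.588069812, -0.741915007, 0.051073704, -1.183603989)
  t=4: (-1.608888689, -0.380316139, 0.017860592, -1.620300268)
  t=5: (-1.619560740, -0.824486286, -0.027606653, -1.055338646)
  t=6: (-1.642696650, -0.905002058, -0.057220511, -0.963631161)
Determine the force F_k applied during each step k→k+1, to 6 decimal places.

F_0 = -5.115430 N
F_1 = 1.008047 N
F_2 = 9.776839 N
F_3 = 11.808417 N
F_4 = -14.255195 N
F_5 = -2.678752 N

step 0→1:
  ẍ = (ẋ'−ẋ)/dt = (-1.059002103−-0.889025915)/0.028061 = -6.057382
  θ̈ = (θ̇'−θ̇)/dt = (-0.845622629−-1.102354243)/0.028061 = 9.149054
  sinθ=0.128906, cosθ=0.991657
  F = (M+m)·ẍ + m·l·cosθ·θ̈ − m·l·sinθ·θ̇² = -7.577336 + 2.505159 − 0.043253 = -5.115430
step 1→2:
  ẍ = (ẋ'−ẋ)/dt = (-1.037513546−-1.059002103)/0.028061 = 0.765780
  θ̈ = (θ̇'−θ̇)/dt = (-0.838525643−-0.845622629)/0.028061 = 0.252913
  sinθ=0.098174, cosθ=0.995169
  F = (M+m)·ẍ + m·l·cosθ·θ̈ − m·l·sinθ·θ̇² = 0.957934 + 0.069497 − 0.019384 = 1.008047
step 2→3:
  ẍ = (ẋ'−ẋ)/dt = (-0.741915007−-1.037513546)/0.028061 = 10.534141
  θ̈ = (θ̇'−θ̇)/dt = (-1.183603989−-0.838525643)/0.028061 = -12.297436
  sinθ=0.074534, cosθ=0.997218
  F = (M+m)·ẍ + m·l·cosθ·θ̈ − m·l·sinθ·θ̇² = 13.177431 + -3.386122 − 0.014471 = 9.776839
step 3→4:
  ẍ = (ẋ'−ẋ)/dt = (-0.380316139−-0.741915007)/0.028061 = 12.886172
  θ̈ = (θ̇'−θ̇)/dt = (-1.620300268−-1.183603989)/0.028061 = -15.562392
  sinθ=0.051052, cosθ=0.998696
  F = (M+m)·ẍ + m·l·cosθ·θ̈ − m·l·sinθ·θ̇² = 16.119647 + -4.291483 − 0.019748 = 11.808417
step 4→5:
  ẍ = (ẋ'−ẋ)/dt = (-0.824486286−-0.380316139)/0.028061 = -15.828736
  θ̈ = (θ̇'−θ̇)/dt = (-1.055338646−-1.620300268)/0.028061 = 20.133339
  sinθ=0.017860, cosθ=0.999841
  F = (M+m)·ẍ + m·l·cosθ·θ̈ − m·l·sinθ·θ̇² = -19.800577 + 5.558329 − 0.012947 = -14.255195
step 5→6:
  ẍ = (ẋ'−ẋ)/dt = (-0.905002058−-0.824486286)/0.028061 = -2.869312
  θ̈ = (θ̇'−θ̇)/dt = (-0.963631161−-1.055338646)/0.028061 = 3.268147
  sinθ=-0.027603, cosθ=0.999619
  F = (M+m)·ẍ + m·l·cosθ·θ̈ − m·l·sinθ·θ̇² = -3.589297 + 0.902057 − -0.008489 = -2.678752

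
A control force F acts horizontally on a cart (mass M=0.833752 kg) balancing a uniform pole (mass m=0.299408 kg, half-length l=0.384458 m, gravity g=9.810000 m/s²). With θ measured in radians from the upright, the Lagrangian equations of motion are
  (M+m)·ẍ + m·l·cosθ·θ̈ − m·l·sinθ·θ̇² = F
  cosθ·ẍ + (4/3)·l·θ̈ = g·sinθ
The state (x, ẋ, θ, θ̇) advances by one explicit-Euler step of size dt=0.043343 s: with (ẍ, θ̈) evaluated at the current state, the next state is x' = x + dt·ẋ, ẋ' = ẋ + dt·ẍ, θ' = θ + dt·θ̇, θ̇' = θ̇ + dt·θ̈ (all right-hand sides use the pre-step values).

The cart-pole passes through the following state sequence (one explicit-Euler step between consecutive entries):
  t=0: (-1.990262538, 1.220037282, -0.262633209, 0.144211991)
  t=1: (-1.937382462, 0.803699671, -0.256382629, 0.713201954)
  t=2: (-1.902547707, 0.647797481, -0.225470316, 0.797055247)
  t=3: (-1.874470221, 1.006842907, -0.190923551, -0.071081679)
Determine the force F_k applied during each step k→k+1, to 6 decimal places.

F_0 = -9.424815 N
F_1 = -3.845644 N
F_2 = 7.156007 N

step 0→1:
  ẍ = (ẋ'−ẋ)/dt = (0.803699671−1.220037282)/0.043343 = -9.605648
  θ̈ = (θ̇'−θ̇)/dt = (0.713201954−0.144211991)/0.043343 = 13.127609
  sinθ=-0.259624, cosθ=0.965710
  F = (M+m)·ẍ + m·l·cosθ·θ̈ − m·l·sinθ·θ̇² = -10.884736 + 1.459300 − -0.000622 = -9.424815
step 1→2:
  ẍ = (ẋ'−ẋ)/dt = (0.647797481−0.803699671)/0.043343 = -3.596940
  θ̈ = (θ̇'−θ̇)/dt = (0.797055247−0.713201954)/0.043343 = 1.934644
  sinθ=-0.253583, cosθ=0.967314
  F = (M+m)·ẍ + m·l·cosθ·θ̈ − m·l·sinθ·θ̇² = -4.075909 + 0.215417 − -0.014848 = -3.845644
step 2→3:
  ẍ = (ẋ'−ẋ)/dt = (1.006842907−0.647797481)/0.043343 = 8.283816
  θ̈ = (θ̇'−θ̇)/dt = (-0.071081679−0.797055247)/0.043343 = -20.029461
  sinθ=-0.223565, cosθ=0.974689
  F = (M+m)·ẍ + m·l·cosθ·θ̈ − m·l·sinθ·θ̇² = 9.386889 + -2.247231 − -0.016349 = 7.156007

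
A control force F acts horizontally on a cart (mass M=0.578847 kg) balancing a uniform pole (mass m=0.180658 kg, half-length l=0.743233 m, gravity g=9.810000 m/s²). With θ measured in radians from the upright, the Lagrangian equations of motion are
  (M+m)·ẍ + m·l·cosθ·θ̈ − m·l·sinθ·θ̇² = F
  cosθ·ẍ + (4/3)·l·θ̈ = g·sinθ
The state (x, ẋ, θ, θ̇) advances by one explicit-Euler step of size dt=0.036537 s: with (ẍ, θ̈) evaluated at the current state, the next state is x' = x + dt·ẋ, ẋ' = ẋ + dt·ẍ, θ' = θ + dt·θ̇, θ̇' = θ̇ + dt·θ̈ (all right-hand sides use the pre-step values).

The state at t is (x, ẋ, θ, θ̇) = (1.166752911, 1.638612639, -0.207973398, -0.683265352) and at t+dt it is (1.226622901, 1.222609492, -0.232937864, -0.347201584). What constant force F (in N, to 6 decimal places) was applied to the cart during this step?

F = -7.426234 N

ẍ = (ẋ'−ẋ)/dt = (1.222609492−1.638612639)/0.036537 = -11.385805
θ̈ = (θ̇'−θ̇)/dt = (-0.347201584−-0.683265352)/0.036537 = 9.197903
sinθ=-0.206477, cosθ=0.978451
F = (M+m)·ẍ + m·l·cosθ·θ̈ − m·l·sinθ·θ̇² = -8.647576 + 1.208399 − -0.012943 = -7.426234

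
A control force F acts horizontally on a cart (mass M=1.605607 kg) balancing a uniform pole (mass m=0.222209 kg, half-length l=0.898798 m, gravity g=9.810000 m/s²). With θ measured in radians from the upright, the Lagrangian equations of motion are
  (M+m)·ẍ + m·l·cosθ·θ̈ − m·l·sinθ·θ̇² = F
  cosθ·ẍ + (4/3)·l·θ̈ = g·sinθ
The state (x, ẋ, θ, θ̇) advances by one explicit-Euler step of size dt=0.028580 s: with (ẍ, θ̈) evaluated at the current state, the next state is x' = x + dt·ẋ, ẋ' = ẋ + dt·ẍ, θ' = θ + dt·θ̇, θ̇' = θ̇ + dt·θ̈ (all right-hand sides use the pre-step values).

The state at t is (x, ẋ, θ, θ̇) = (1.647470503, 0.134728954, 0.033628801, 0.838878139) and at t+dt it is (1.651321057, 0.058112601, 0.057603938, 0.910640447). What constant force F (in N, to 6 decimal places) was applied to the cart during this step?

ẍ = (ẋ'−ẋ)/dt = (0.058112601−0.134728954)/0.028580 = -2.680768
θ̈ = (θ̇'−θ̇)/dt = (0.910640447−0.838878139)/0.028580 = 2.510927
sinθ=0.033622, cosθ=0.999435
F = (M+m)·ẍ + m·l·cosθ·θ̈ − m·l·sinθ·θ̇² = -4.899951 + 0.501201 − 0.004726 = -4.403475

F = -4.403475 N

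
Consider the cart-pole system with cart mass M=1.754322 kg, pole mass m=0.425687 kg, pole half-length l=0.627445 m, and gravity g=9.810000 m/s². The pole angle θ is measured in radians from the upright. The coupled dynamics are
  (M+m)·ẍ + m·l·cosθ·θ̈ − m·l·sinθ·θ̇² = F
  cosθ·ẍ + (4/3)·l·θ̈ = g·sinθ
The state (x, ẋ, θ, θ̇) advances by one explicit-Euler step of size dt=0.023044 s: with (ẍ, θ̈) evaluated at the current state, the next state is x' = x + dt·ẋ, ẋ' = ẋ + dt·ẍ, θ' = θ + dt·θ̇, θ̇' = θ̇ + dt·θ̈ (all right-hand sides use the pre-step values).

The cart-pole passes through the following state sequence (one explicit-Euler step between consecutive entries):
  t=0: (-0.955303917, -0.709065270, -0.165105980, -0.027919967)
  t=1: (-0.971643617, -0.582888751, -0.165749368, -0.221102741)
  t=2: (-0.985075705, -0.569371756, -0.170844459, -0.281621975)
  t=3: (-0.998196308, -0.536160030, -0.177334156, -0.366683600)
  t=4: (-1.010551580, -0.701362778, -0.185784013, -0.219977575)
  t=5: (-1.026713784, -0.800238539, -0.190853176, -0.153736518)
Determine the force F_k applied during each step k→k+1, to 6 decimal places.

step 0→1:
  ẍ = (ẋ'−ẋ)/dt = (-0.582888751−-0.709065270)/0.023044 = 5.475461
  θ̈ = (θ̇'−θ̇)/dt = (-0.221102741−-0.027919967)/0.023044 = -8.383214
  sinθ=-0.164357, cosθ=0.986401
  F = (M+m)·ẍ + m·l·cosθ·θ̈ − m·l·sinθ·θ̇² = 11.936554 + -2.208666 − -0.000034 = 9.727922
step 1→2:
  ẍ = (ẋ'−ẋ)/dt = (-0.569371756−-0.582888751)/0.023044 = 0.586573
  θ̈ = (θ̇'−θ̇)/dt = (-0.281621975−-0.221102741)/0.023044 = -2.626247
  sinθ=-0.164991, cosθ=0.986295
  F = (M+m)·ẍ + m·l·cosθ·θ̈ − m·l·sinθ·θ̇² = 1.278735 + -0.691844 − -0.002154 = 0.589045
step 2→3:
  ẍ = (ẋ'−ẋ)/dt = (-0.536160030−-0.569371756)/0.023044 = 1.441231
  θ̈ = (θ̇'−θ̇)/dt = (-0.366683600−-0.281621975)/0.023044 = -3.691270
  sinθ=-0.170015, cosθ=0.985442
  F = (M+m)·ẍ + m·l·cosθ·θ̈ − m·l·sinθ·θ̇² = 3.141896 + -0.971567 − -0.003602 = 2.173931
step 3→4:
  ẍ = (ẋ'−ẋ)/dt = (-0.701362778−-0.536160030)/0.023044 = -7.169014
  θ̈ = (θ̇'−θ̇)/dt = (-0.219977575−-0.366683600)/0.023044 = 6.366344
  sinθ=-0.176406, cosθ=0.984317
  F = (M+m)·ẍ + m·l·cosθ·θ̈ − m·l·sinθ·θ̇² = -15.628514 + 1.673753 − -0.006335 = -13.948426
step 4→5:
  ẍ = (ẋ'−ẋ)/dt = (-0.800238539−-0.701362778)/0.023044 = -4.290738
  θ̈ = (θ̇'−θ̇)/dt = (-0.153736518−-0.219977575)/0.023044 = 2.874547
  sinθ=-0.184717, cosθ=0.982792
  F = (M+m)·ẍ + m·l·cosθ·θ̈ − m·l·sinθ·θ̇² = -9.353847 + 0.754565 − -0.002387 = -8.596894

F_0 = 9.727922 N
F_1 = 0.589045 N
F_2 = 2.173931 N
F_3 = -13.948426 N
F_4 = -8.596894 N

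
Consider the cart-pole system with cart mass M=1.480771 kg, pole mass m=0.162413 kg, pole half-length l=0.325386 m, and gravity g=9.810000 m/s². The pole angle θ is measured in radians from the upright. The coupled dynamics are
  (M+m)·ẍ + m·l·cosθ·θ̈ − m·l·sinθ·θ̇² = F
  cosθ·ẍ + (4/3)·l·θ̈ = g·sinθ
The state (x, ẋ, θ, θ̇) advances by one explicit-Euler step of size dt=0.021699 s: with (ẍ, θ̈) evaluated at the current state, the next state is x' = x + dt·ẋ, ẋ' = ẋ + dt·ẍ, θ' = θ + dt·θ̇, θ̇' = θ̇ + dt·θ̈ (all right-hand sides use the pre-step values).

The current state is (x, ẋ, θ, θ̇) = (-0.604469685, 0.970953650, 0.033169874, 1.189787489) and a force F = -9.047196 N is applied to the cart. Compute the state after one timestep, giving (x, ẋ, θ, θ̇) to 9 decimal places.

(-0.583400962, 0.841397523, 0.058987073, 1.504516023)

sinθ=0.033163792, cosθ=0.999449930
temp = (F + m·l·θ̇²·sinθ)/(M+m) = (-9.047196 + 0.002480976)/1.643184 = -5.504383577
θ̈ = (g·sinθ − cosθ·temp)/(l·(4/3 − m·cos²θ/(M+m))) = 14.504287496
ẍ = temp − m·l·θ̈·cosθ/(M+m) = -5.970603572
Euler: x'=-0.604469685+0.021699·0.970953650=-0.583400962, ẋ'=0.970953650+0.021699·-5.970603572=0.841397523
       θ'=0.033169874+0.021699·1.189787489=0.058987073, θ̇'=1.189787489+0.021699·14.504287496=1.504516023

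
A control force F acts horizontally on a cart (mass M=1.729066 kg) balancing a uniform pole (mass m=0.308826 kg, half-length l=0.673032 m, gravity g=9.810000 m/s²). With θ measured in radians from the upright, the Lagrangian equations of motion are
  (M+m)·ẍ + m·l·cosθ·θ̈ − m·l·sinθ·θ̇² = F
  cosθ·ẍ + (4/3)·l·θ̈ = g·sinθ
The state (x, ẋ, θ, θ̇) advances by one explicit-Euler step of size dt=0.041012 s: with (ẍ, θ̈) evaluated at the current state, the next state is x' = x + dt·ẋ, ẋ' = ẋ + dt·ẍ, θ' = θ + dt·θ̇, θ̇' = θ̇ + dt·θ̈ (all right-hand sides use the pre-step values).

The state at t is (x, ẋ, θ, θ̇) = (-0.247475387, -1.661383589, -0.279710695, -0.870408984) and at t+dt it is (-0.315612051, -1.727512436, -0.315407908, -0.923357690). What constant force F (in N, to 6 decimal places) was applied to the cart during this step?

F = -3.500394 N

ẍ = (ẋ'−ẋ)/dt = (-1.727512436−-1.661383589)/0.041012 = -1.612427
θ̈ = (θ̇'−θ̇)/dt = (-0.923357690−-0.870408984)/0.041012 = -1.291054
sinθ=-0.276078, cosθ=0.961135
F = (M+m)·ẍ + m·l·cosθ·θ̈ − m·l·sinθ·θ̇² = -3.285952 + -0.257916 − -0.043474 = -3.500394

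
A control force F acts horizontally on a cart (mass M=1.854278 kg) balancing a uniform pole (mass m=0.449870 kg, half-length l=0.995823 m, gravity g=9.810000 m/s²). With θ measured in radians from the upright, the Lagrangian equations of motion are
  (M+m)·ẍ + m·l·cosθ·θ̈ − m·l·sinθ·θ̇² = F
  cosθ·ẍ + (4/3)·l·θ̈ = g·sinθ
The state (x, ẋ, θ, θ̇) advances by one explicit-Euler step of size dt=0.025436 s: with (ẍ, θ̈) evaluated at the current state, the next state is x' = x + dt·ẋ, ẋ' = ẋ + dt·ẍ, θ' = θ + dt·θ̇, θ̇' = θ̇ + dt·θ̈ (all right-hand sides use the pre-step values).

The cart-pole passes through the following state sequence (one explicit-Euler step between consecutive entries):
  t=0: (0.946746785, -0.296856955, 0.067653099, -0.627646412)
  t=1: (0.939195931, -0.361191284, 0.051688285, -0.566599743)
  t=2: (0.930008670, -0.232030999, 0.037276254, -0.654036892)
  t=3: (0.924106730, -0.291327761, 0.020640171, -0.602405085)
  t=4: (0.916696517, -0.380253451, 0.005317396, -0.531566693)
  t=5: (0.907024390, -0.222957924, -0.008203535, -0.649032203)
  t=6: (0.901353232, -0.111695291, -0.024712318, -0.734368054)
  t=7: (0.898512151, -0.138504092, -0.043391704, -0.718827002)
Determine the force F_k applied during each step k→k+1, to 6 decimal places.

F_0 = -4.767003 N
F_1 = 10.154768 N
F_2 = -4.469872 N
F_3 = -6.811413 N
F_4 = 12.179286 N
F_5 = 8.577471 N
F_6 = -2.148902 N

step 0→1:
  ẍ = (ẋ'−ẋ)/dt = (-0.361191284−-0.296856955)/0.025436 = -2.529263
  θ̈ = (θ̇'−θ̇)/dt = (-0.566599743−-0.627646412)/0.025436 = 2.400011
  sinθ=0.067602, cosθ=0.997712
  F = (M+m)·ẍ + m·l·cosθ·θ̈ − m·l·sinθ·θ̇² = -5.827796 + 1.072723 − 0.011930 = -4.767003
step 1→2:
  ẍ = (ẋ'−ẋ)/dt = (-0.232030999−-0.361191284)/0.025436 = 5.077854
  θ̈ = (θ̇'−θ̇)/dt = (-0.654036892−-0.566599743)/0.025436 = -3.437535
  sinθ=0.051665, cosθ=0.998664
  F = (M+m)·ẍ + m·l·cosθ·θ̈ − m·l·sinθ·θ̇² = 11.700126 + -1.537928 − 0.007431 = 10.154768
step 2→3:
  ẍ = (ẋ'−ẋ)/dt = (-0.291327761−-0.232030999)/0.025436 = -2.331214
  θ̈ = (θ̇'−θ̇)/dt = (-0.602405085−-0.654036892)/0.025436 = 2.029871
  sinθ=0.037268, cosθ=0.999305
  F = (M+m)·ẍ + m·l·cosθ·θ̈ − m·l·sinθ·θ̇² = -5.371462 + 0.908732 − 0.007142 = -4.469872
step 3→4:
  ẍ = (ẋ'−ẋ)/dt = (-0.380253451−-0.291327761)/0.025436 = -3.496056
  θ̈ = (θ̇'−θ̇)/dt = (-0.531566693−-0.602405085)/0.025436 = 2.784966
  sinθ=0.020639, cosθ=0.999787
  F = (M+m)·ẍ + m·l·cosθ·θ̈ − m·l·sinθ·θ̇² = -8.055431 + 1.247374 − 0.003355 = -6.811413
step 4→5:
  ẍ = (ẋ'−ẋ)/dt = (-0.222957924−-0.380253451)/0.025436 = 6.183973
  θ̈ = (θ̇'−θ̇)/dt = (-0.649032203−-0.531566693)/0.025436 = -4.618081
  sinθ=0.005317, cosθ=0.999986
  F = (M+m)·ẍ + m·l·cosθ·θ̈ − m·l·sinθ·θ̇² = 14.248788 + -2.068829 − 0.000673 = 12.179286
step 5→6:
  ẍ = (ẋ'−ẋ)/dt = (-0.111695291−-0.222957924)/0.025436 = 4.374219
  θ̈ = (θ̇'−θ̇)/dt = (-0.734368054−-0.649032203)/0.025436 = -3.354924
  sinθ=-0.008203, cosθ=0.999966
  F = (M+m)·ẍ + m·l·cosθ·θ̈ − m·l·sinθ·θ̇² = 10.078848 + -1.502925 − -0.001548 = 8.577471
step 6→7:
  ẍ = (ẋ'−ẋ)/dt = (-0.138504092−-0.111695291)/0.025436 = -1.053971
  θ̈ = (θ̇'−θ̇)/dt = (-0.718827002−-0.734368054)/0.025436 = 0.610986
  sinθ=-0.024710, cosθ=0.999695
  F = (M+m)·ẍ + m·l·cosθ·θ̈ − m·l·sinθ·θ̇² = -2.428505 + 0.273633 − -0.005970 = -2.148902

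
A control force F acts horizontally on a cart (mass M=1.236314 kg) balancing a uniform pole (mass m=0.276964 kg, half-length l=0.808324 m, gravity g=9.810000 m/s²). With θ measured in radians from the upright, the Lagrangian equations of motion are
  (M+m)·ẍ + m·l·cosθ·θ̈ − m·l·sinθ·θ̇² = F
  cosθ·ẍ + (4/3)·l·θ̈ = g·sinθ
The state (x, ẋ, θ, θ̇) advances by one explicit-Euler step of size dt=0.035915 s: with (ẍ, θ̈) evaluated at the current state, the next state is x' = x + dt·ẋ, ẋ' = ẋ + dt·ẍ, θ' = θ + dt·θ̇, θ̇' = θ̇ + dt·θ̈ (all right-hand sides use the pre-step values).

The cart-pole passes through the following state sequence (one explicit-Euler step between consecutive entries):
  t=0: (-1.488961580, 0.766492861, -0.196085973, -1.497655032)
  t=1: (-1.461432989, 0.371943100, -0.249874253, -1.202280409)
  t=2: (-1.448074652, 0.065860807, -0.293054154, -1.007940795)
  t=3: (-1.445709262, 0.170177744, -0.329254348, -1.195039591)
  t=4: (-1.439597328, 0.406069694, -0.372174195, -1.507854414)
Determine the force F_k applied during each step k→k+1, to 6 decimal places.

step 0→1:
  ẍ = (ẋ'−ẋ)/dt = (0.371943100−0.766492861)/0.035915 = -10.985654
  θ̈ = (θ̇'−θ̇)/dt = (-1.202280409−-1.497655032)/0.035915 = 8.224269
  sinθ=-0.194832, cosθ=0.980837
  F = (M+m)·ẍ + m·l·cosθ·θ̈ − m·l·sinθ·θ̇² = -16.624348 + 1.805938 − -0.097835 = -14.720576
step 1→2:
  ẍ = (ẋ'−ẋ)/dt = (0.065860807−0.371943100)/0.035915 = -8.522408
  θ̈ = (θ̇'−θ̇)/dt = (-1.007940795−-1.202280409)/0.035915 = 5.411099
  sinθ=-0.247282, cosθ=0.968944
  F = (M+m)·ẍ + m·l·cosθ·θ̈ − m·l·sinθ·θ̇² = -12.896773 + 1.173796 − -0.080023 = -11.642954
step 2→3:
  ẍ = (ẋ'−ẋ)/dt = (0.170177744−0.065860807)/0.035915 = 2.904551
  θ̈ = (θ̇'−θ̇)/dt = (-1.195039591−-1.007940795)/0.035915 = -5.209489
  sinθ=-0.288878, cosθ=0.957366
  F = (M+m)·ẍ + m·l·cosθ·θ̈ − m·l·sinθ·θ̇² = 4.395393 + -1.116560 − -0.065704 = 3.344537
step 3→4:
  ẍ = (ẋ'−ẋ)/dt = (0.406069694−0.170177744)/0.035915 = 6.568062
  θ̈ = (θ̇'−θ̇)/dt = (-1.507854414−-1.195039591)/0.035915 = -8.709866
  sinθ=-0.323338, cosθ=0.946284
  F = (M+m)·ẍ + m·l·cosθ·θ̈ − m·l·sinθ·θ̇² = 9.939304 + -1.845192 − -0.103378 = 8.197490

F_0 = -14.720576 N
F_1 = -11.642954 N
F_2 = 3.344537 N
F_3 = 8.197490 N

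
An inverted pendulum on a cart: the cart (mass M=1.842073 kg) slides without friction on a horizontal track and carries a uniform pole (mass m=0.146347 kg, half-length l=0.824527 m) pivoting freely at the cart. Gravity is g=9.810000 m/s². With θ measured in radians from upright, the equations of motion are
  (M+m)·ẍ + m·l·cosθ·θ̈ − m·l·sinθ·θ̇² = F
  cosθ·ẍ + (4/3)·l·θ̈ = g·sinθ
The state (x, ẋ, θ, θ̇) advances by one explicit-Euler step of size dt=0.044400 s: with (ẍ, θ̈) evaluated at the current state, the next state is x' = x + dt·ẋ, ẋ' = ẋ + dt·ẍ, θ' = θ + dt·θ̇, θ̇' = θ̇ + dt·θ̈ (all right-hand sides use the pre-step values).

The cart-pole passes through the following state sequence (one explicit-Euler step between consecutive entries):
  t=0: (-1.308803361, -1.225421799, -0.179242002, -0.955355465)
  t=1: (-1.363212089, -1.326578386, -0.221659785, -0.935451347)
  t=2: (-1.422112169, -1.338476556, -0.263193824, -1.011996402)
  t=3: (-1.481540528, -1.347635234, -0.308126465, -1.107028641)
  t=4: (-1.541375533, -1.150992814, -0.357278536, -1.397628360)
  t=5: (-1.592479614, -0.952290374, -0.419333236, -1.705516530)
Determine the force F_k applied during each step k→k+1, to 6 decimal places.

F_0 = -4.457358 N
F_1 = -0.712575 N
F_2 = -0.627391 N
F_3 = 8.098753 N
F_4 = 8.197253 N

step 0→1:
  ẍ = (ẋ'−ẋ)/dt = (-1.326578386−-1.225421799)/0.044400 = -2.278302
  θ̈ = (θ̇'−θ̇)/dt = (-0.935451347−-0.955355465)/0.044400 = 0.448291
  sinθ=-0.178284, cosθ=0.983979
  F = (M+m)·ẍ + m·l·cosθ·θ̈ − m·l·sinθ·θ̇² = -4.530220 + 0.053227 − -0.019635 = -4.457358
step 1→2:
  ẍ = (ẋ'−ẋ)/dt = (-1.338476556−-1.326578386)/0.044400 = -0.267977
  θ̈ = (θ̇'−θ̇)/dt = (-1.011996402−-0.935451347)/0.044400 = -1.723988
  sinθ=-0.219849, cosθ=0.975534
  F = (M+m)·ẍ + m·l·cosθ·θ̈ − m·l·sinθ·θ̇² = -0.532850 + -0.202939 − -0.023214 = -0.712575
step 2→3:
  ẍ = (ẋ'−ẋ)/dt = (-1.347635234−-1.338476556)/0.044400 = -0.206277
  θ̈ = (θ̇'−θ̇)/dt = (-1.107028641−-1.011996402)/0.044400 = -2.140366
  sinθ=-0.260166, cosθ=0.965564
  F = (M+m)·ẍ + m·l·cosθ·θ̈ − m·l·sinθ·θ̇² = -0.410164 + -0.249378 − -0.032151 = -0.627391
step 3→4:
  ẍ = (ẋ'−ẋ)/dt = (-1.150992814−-1.347635234)/0.044400 = 4.428883
  θ̈ = (θ̇'−θ̇)/dt = (-1.397628360−-1.107028641)/0.044400 = -6.545039
  sinθ=-0.303274, cosθ=0.952903
  F = (M+m)·ẍ + m·l·cosθ·θ̈ − m·l·sinθ·θ̇² = 8.806480 + -0.752575 − -0.044848 = 8.098753
step 4→5:
  ẍ = (ẋ'−ẋ)/dt = (-0.952290374−-1.150992814)/0.044400 = 4.475280
  θ̈ = (θ̇'−θ̇)/dt = (-1.705516530−-1.397628360)/0.044400 = -6.934418
  sinθ=-0.349726, cosθ=0.936852
  F = (M+m)·ẍ + m·l·cosθ·θ̈ − m·l·sinθ·θ̇² = 8.898737 + -0.783916 − -0.082433 = 8.197253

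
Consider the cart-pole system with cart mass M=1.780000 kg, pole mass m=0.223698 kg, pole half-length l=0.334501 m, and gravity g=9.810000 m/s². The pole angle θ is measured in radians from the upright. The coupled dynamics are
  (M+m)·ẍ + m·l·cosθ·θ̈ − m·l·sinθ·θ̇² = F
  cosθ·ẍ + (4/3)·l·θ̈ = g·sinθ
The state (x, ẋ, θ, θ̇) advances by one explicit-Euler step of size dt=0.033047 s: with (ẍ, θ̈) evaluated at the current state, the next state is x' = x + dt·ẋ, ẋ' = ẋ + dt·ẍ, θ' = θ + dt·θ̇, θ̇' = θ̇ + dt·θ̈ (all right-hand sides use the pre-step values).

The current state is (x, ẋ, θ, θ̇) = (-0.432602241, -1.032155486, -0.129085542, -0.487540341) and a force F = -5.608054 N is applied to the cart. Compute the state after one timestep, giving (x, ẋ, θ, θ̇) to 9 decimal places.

(-0.466711883, -1.129213875, -0.145197288, -0.365301672)

sinθ=-0.128727347, cosθ=0.991680024
temp = (F + m·l·θ̇²·sinθ)/(M+m) = (-5.608054 + -0.002289557)/2.003698 = -2.799994588
θ̈ = (g·sinθ − cosθ·temp)/(l·(4/3 − m·cos²θ/(M+m))) = 3.698933923
ẍ = temp − m·l·θ̈·cosθ/(M+m) = -2.936980340
Euler: x'=-0.432602241+0.033047·-1.032155486=-0.466711883, ẋ'=-1.032155486+0.033047·-2.936980340=-1.129213875
       θ'=-0.129085542+0.033047·-0.487540341=-0.145197288, θ̇'=-0.487540341+0.033047·3.698933923=-0.365301672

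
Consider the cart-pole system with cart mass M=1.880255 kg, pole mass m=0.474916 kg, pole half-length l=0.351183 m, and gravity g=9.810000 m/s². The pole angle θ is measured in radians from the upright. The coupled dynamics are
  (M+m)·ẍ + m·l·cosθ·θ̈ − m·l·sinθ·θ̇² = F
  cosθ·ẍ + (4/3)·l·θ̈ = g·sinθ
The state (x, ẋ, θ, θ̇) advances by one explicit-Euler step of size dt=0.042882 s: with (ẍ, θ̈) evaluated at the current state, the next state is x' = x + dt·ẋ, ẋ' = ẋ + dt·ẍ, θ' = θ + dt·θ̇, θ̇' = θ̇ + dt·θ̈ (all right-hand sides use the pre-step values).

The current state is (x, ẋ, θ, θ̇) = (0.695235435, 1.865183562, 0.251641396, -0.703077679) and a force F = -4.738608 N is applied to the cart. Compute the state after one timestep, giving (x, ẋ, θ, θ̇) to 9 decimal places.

(0.775218237, 1.747199123, 0.221492019, -0.235344128)

sinθ=0.248993994, cosθ=0.968505029
temp = (F + m·l·θ̇²·sinθ)/(M+m) = (-4.738608 + 0.020527959)/2.355171 = -2.003285554
θ̈ = (g·sinθ − cosθ·temp)/(l·(4/3 − m·cos²θ/(M+m))) = 10.907456540
ẍ = temp − m·l·θ̈·cosθ/(M+m) = -2.751374456
Euler: x'=0.695235435+0.042882·1.865183562=0.775218237, ẋ'=1.865183562+0.042882·-2.751374456=1.747199123
       θ'=0.251641396+0.042882·-0.703077679=0.221492019, θ̇'=-0.703077679+0.042882·10.907456540=-0.235344128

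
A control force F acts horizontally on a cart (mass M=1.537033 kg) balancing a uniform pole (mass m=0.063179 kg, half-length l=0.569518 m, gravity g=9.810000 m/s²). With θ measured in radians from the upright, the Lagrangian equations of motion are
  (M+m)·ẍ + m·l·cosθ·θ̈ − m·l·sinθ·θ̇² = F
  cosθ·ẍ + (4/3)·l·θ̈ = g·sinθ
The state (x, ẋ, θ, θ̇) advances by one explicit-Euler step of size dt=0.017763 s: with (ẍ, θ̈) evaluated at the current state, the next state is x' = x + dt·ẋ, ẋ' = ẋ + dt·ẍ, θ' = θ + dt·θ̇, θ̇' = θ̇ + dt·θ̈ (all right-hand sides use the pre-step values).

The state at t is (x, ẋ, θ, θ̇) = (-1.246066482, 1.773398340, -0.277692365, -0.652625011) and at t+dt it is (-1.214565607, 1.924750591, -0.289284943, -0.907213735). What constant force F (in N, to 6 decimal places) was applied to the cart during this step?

ẍ = (ẋ'−ẋ)/dt = (1.924750591−1.773398340)/0.017763 = 8.520647
θ̈ = (θ̇'−θ̇)/dt = (-0.907213735−-0.652625011)/0.017763 = -14.332530
sinθ=-0.274137, cosθ=0.961691
F = (M+m)·ẍ + m·l·cosθ·θ̈ − m·l·sinθ·θ̇² = 13.634841 + -0.495951 − -0.004201 = 13.143092

F = 13.143092 N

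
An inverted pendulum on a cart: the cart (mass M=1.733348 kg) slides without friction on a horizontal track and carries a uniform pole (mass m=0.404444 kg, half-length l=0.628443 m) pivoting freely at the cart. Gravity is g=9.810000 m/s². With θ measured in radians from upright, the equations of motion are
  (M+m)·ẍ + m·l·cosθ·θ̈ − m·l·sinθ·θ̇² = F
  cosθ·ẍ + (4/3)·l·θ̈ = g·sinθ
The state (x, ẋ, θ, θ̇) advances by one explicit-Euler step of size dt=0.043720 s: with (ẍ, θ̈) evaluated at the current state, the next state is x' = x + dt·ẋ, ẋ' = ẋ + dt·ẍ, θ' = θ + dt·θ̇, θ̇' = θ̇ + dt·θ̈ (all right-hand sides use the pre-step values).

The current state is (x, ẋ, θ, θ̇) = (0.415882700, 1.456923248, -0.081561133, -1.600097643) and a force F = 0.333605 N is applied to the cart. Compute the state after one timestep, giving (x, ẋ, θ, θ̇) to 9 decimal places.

(0.479579384, 1.469355338, -0.151517402, -1.656586068)

sinθ=-0.081470736, cosθ=0.996675734
temp = (F + m·l·θ̇²·sinθ)/(M+m) = (0.333605 + -0.053017458)/2.137792 = 0.131251096
θ̈ = (g·sinθ − cosθ·temp)/(l·(4/3 − m·cos²θ/(M+m))) = -1.292049966
ẍ = temp − m·l·θ̈·cosθ/(M+m) = 0.284357034
Euler: x'=0.415882700+0.043720·1.456923248=0.479579384, ẋ'=1.456923248+0.043720·0.284357034=1.469355338
       θ'=-0.081561133+0.043720·-1.600097643=-0.151517402, θ̇'=-1.600097643+0.043720·-1.292049966=-1.656586068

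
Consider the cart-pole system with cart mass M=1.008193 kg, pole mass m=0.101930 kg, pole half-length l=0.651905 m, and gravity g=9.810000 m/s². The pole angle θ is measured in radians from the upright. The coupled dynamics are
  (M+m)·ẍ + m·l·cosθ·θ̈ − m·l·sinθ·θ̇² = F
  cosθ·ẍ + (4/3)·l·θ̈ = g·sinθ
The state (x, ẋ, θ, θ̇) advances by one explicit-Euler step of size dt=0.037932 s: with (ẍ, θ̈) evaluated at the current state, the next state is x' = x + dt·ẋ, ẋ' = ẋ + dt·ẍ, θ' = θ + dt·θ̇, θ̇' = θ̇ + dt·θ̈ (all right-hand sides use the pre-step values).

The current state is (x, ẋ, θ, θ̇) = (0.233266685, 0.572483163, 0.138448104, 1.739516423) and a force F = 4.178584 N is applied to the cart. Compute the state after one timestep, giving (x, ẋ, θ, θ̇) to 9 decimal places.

sinθ=0.138006235, cosθ=0.990431360
temp = (F + m·l·θ̇²·sinθ)/(M+m) = (4.178584 + 0.027748666)/1.110123 = 3.789069019
θ̈ = (g·sinθ − cosθ·temp)/(l·(4/3 − m·cos²θ/(M+m))) = -2.959904083
ẍ = temp − m·l·θ̈·cosθ/(M+m) = 3.964544829
Euler: x'=0.233266685+0.037932·0.572483163=0.254982116, ẋ'=0.572483163+0.037932·3.964544829=0.722866277
       θ'=0.138448104+0.037932·1.739516423=0.204431441, θ̇'=1.739516423+0.037932·-2.959904083=1.627241341

(0.254982116, 0.722866277, 0.204431441, 1.627241341)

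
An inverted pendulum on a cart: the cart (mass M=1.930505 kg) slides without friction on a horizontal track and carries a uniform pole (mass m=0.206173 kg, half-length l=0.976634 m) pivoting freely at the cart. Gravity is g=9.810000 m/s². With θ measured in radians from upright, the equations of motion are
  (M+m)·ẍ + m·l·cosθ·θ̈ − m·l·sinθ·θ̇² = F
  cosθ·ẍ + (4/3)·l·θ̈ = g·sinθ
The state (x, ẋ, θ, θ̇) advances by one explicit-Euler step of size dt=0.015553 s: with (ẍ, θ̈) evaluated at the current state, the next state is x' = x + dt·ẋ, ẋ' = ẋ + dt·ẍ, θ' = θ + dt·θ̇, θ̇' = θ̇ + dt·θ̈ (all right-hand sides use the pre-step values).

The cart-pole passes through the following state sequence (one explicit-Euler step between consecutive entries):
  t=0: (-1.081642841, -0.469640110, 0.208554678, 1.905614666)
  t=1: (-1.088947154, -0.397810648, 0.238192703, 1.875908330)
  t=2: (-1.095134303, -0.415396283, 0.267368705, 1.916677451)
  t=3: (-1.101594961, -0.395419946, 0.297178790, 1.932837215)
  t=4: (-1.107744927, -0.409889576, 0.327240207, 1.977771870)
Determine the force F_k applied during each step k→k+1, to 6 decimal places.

F_0 = 9.340315 N
F_1 = -2.070197 N
F_2 = 2.750708 N
F_3 = -1.651874 N

step 0→1:
  ẍ = (ẋ'−ẋ)/dt = (-0.397810648−-0.469640110)/0.015553 = 4.618367
  θ̈ = (θ̇'−θ̇)/dt = (1.875908330−1.905614666)/0.015553 = -1.910007
  sinθ=0.207046, cosθ=0.978331
  F = (M+m)·ẍ + m·l·cosθ·θ̈ − m·l·sinθ·θ̇² = 9.867963 + -0.376257 − 0.151391 = 9.340315
step 1→2:
  ẍ = (ẋ'−ẋ)/dt = (-0.415396283−-0.397810648)/0.015553 = -1.130691
  θ̈ = (θ̇'−θ̇)/dt = (1.916677451−1.875908330)/0.015553 = 2.621303
  sinθ=0.235947, cosθ=0.971766
  F = (M+m)·ẍ + m·l·cosθ·θ̈ − m·l·sinθ·θ̇² = -2.415922 + 0.512912 − 0.167186 = -2.070197
step 2→3:
  ẍ = (ẋ'−ẋ)/dt = (-0.395419946−-0.415396283)/0.015553 = 1.284404
  θ̈ = (θ̇'−θ̇)/dt = (1.932837215−1.916677451)/0.015553 = 1.039013
  sinθ=0.264195, cosθ=0.964469
  F = (M+m)·ẍ + m·l·cosθ·θ̈ − m·l·sinθ·θ̇² = 2.744358 + 0.201778 − 0.195427 = 2.750708
step 3→4:
  ẍ = (ẋ'−ẋ)/dt = (-0.409889576−-0.395419946)/0.015553 = -0.930343
  θ̈ = (θ̇'−θ̇)/dt = (1.977771870−1.932837215)/0.015553 = 2.889131
  sinθ=0.292824, cosθ=0.956166
  F = (M+m)·ẍ + m·l·cosθ·θ̈ − m·l·sinθ·θ̇² = -1.987844 + 0.556243 − 0.220273 = -1.651874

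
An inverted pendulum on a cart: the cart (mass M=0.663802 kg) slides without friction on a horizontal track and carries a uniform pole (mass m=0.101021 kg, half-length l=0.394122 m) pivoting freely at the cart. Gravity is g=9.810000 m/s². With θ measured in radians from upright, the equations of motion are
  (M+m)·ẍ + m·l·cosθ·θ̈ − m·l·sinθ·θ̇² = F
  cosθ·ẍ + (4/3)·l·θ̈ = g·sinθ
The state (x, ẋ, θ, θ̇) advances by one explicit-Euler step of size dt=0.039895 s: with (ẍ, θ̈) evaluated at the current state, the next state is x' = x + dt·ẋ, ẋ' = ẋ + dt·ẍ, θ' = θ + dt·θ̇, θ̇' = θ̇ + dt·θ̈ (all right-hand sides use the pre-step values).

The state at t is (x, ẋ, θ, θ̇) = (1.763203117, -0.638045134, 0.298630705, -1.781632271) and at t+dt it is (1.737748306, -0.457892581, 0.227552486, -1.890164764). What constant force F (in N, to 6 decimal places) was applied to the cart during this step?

F = 3.312984 N

ẍ = (ẋ'−ẋ)/dt = (-0.457892581−-0.638045134)/0.039895 = 4.515667
θ̈ = (θ̇'−θ̇)/dt = (-1.890164764−-1.781632271)/0.039895 = -2.720454
sinθ=0.294212, cosθ=0.955740
F = (M+m)·ẍ + m·l·cosθ·θ̈ − m·l·sinθ·θ̇² = 3.453686 + -0.103520 − 0.037182 = 3.312984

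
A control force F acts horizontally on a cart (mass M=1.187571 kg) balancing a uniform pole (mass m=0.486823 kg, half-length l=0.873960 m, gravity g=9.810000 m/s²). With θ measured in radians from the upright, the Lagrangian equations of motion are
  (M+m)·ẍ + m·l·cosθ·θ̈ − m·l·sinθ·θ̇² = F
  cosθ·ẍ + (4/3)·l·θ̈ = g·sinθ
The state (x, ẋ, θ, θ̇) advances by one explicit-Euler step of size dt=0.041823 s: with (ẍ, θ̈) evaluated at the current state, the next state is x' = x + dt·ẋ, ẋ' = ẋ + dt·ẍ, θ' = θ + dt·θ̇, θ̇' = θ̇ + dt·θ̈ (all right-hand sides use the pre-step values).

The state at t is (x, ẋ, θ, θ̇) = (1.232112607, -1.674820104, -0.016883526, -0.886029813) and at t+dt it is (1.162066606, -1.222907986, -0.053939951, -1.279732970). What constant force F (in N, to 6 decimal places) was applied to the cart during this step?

F = 14.093494 N

ẍ = (ẋ'−ẋ)/dt = (-1.222907986−-1.674820104)/0.041823 = 10.805349
θ̈ = (θ̇'−θ̇)/dt = (-1.279732970−-0.886029813)/0.041823 = -9.413556
sinθ=-0.016883, cosθ=0.999857
F = (M+m)·ẍ + m·l·cosθ·θ̈ − m·l·sinθ·θ̇² = 18.092412 + -4.004557 − -0.005639 = 14.093494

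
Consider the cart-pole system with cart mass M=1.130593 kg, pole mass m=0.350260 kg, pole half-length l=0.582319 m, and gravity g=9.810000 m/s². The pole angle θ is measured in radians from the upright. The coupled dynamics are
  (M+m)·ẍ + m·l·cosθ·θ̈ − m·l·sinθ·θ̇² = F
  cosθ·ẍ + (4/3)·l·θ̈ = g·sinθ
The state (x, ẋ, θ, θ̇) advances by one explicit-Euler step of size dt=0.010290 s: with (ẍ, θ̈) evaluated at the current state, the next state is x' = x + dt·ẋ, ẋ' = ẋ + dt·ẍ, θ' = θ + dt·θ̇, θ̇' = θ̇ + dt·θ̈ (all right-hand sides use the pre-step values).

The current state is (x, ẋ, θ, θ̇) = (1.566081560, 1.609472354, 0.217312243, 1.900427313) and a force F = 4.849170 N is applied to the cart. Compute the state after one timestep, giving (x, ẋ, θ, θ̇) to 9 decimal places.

sinθ=0.215605863, cosθ=0.976480472
temp = (F + m·l·θ̇²·sinθ)/(M+m) = (4.849170 + 0.158823440)/1.480853 = 3.381830229
θ̈ = (g·sinθ − cosθ·temp)/(l·(4/3 − m·cos²θ/(M+m))) = -1.840346882
ẍ = temp − m·l·θ̈·cosθ/(M+m) = 3.629345960
Euler: x'=1.566081560+0.010290·1.609472354=1.582643031, ẋ'=1.609472354+0.010290·3.629345960=1.646818324
       θ'=0.217312243+0.010290·1.900427313=0.236867640, θ̇'=1.900427313+0.010290·-1.840346882=1.881490144

(1.582643031, 1.646818324, 0.236867640, 1.881490144)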